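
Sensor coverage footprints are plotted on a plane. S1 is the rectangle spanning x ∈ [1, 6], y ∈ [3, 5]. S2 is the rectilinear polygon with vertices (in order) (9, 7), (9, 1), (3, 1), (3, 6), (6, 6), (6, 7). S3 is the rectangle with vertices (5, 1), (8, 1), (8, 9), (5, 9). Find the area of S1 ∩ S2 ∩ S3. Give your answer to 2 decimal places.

The intersection is the polygon with vertices (6,3), (5,3), (5,5), (6,5).
By the shoelace formula its area is 2.00.

2.00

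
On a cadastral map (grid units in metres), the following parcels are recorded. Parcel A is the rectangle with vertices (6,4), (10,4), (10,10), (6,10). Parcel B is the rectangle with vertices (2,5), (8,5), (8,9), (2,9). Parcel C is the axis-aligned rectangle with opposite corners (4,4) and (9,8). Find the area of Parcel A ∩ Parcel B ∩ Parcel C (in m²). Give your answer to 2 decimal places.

6.00

The intersection is the polygon with vertices (8,5), (6,5), (6,8), (8,8).
By the shoelace formula its area is 6.00.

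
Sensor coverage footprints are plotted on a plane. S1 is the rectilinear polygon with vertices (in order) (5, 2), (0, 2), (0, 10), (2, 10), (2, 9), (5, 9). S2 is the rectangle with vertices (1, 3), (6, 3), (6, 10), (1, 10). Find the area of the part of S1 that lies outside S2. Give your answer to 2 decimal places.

12.00

|S1| = 37, |S1∩S2| = 25.
|S1 ∖ S2| = |S1| − |S1∩S2| = 37 − 25 = 12.00.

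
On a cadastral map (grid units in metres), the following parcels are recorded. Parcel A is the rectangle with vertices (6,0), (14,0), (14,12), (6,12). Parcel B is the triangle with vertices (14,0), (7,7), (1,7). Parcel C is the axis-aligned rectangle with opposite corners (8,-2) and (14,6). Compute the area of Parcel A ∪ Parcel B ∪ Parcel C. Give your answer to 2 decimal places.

By inclusion–exclusion:
Individual areas: |Parcel A| = 96, |Parcel B| = 21, |Parcel C| = 48.
|Parcel A∩Parcel B| = 14.2692.
|Parcel A∩Parcel C|: x∈[8,14], y∈[0,6] → 6·6 = 36.
|Parcel B∩Parcel C| = 8.3077.
|Parcel A∩Parcel B∩Parcel C| = 8.3077.
|Parcel A ∪ Parcel B ∪ Parcel C| = 165 − 58.5769 + 8.3077 = 114.73.

114.73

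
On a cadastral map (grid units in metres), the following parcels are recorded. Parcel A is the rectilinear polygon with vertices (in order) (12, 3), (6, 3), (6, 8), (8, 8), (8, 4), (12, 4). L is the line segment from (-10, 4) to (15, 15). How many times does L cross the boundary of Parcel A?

The segment lies entirely outside Parcel A and never meets its boundary.

0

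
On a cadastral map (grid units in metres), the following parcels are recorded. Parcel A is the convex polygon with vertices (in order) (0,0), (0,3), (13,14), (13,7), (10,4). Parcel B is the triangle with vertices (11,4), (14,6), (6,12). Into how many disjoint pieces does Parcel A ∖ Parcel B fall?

Parcel A ∖ Parcel B splits into 2 disjoint pieces (area 45.7772, area 16.4475).

2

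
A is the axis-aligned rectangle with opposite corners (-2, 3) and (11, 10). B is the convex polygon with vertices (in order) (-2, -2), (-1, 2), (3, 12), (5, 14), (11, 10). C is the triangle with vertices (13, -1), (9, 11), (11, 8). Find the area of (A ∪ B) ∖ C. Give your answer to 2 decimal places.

|A ∪ B| = 120.1417.
|(A ∪ B) ∩ C| = 3.
|(A ∪ B) ∖ C| = 120.1417 − 3 = 117.14.

117.14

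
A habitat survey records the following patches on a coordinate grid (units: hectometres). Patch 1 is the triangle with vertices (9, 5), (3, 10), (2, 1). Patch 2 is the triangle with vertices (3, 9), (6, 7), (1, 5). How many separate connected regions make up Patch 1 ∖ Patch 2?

Patch 1 ∖ Patch 2 is a single connected region.

1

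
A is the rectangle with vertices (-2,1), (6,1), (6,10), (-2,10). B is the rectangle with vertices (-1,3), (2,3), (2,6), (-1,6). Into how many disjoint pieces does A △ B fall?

A △ B is a single connected region.

1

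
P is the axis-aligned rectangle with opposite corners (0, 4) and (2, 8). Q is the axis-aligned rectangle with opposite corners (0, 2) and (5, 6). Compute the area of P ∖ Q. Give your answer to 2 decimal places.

|P∩Q|: x∈[0,2], y∈[4,6] → 2·2 = 4.
|P| = 8.
|P ∖ Q| = |P| − |P∩Q| = 8 − 4 = 4.00.

4.00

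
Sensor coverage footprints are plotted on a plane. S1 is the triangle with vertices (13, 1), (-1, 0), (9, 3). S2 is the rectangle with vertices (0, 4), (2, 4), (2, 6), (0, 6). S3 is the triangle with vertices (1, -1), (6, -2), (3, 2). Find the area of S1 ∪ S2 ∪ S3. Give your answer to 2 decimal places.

26.89

By inclusion–exclusion:
Individual areas: |S1| = 16, |S2| = 4, |S3| = 8.5.
|S1∩S2| = 0.
|S1∩S3| = 1.612.
|S2∩S3| = 0.
|S1∩S2∩S3| = 0.
|S1 ∪ S2 ∪ S3| = 28.5 − 1.612 + 0 = 26.89.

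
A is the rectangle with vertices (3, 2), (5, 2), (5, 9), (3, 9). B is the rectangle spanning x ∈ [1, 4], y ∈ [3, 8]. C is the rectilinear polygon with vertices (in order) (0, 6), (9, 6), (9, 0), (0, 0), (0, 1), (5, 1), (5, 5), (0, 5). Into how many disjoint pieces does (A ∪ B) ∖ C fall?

(A ∪ B) ∖ C splits into 2 disjoint pieces (area 10, area 10).

2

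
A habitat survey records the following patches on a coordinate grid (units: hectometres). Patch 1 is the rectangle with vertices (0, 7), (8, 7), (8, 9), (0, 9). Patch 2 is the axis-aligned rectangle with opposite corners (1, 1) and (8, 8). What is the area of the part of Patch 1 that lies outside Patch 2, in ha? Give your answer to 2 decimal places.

9.00

|Patch 1∩Patch 2|: x∈[1,8], y∈[7,8] → 7·1 = 7.
|Patch 1| = 16.
|Patch 1 ∖ Patch 2| = |Patch 1| − |Patch 1∩Patch 2| = 16 − 7 = 9.00.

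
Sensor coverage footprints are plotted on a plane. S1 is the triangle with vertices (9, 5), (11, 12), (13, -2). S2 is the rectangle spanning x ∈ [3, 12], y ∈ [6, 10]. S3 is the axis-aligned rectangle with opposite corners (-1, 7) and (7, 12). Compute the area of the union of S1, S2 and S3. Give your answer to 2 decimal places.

78.14

By inclusion–exclusion:
Individual areas: |S1| = 21, |S2| = 36, |S3| = 40.
|S1∩S2| = 6.8571.
|S1∩S3| = 0.
|S2∩S3|: x∈[3,7], y∈[7,10] → 4·3 = 12.
|S1∩S2∩S3| = 0.
|S1 ∪ S2 ∪ S3| = 97 − 18.8571 + 0 = 78.14.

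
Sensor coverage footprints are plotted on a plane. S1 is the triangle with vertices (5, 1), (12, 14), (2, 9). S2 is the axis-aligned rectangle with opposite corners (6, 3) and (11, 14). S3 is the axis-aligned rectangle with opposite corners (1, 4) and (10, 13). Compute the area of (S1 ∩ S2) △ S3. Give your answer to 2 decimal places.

|S1 ∩ S2| = 23.7445.
|(S1 ∩ S2) ∩ S3| = 21.3626.
|(S1 ∩ S2) △ S3| = 23.7445 + 81 − 42.7253 = 62.02.

62.02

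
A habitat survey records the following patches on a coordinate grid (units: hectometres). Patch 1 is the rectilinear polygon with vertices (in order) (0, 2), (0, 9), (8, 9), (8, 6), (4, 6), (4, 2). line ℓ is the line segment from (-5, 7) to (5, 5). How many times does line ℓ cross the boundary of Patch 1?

The segment meets the boundary at (4,5.2), (0,6).

2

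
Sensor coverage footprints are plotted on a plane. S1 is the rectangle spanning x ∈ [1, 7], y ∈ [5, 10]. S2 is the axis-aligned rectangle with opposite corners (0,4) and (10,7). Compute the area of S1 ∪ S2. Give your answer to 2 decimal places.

By inclusion–exclusion:
Individual areas: |S1| = 30, |S2| = 30.
|S1∩S2|: x∈[1,7], y∈[5,7] → 6·2 = 12.
|S1 ∪ S2| = 60 − 12 = 48.00.

48.00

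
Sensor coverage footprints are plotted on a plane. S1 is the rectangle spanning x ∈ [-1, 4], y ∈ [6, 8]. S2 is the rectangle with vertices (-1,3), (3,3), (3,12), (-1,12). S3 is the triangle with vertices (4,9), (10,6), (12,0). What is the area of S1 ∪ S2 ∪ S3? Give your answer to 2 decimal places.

53.00

By inclusion–exclusion:
Individual areas: |S1| = 10, |S2| = 36, |S3| = 15.
|S1∩S2|: x∈[-1,3], y∈[6,8] → 4·2 = 8.
|S1∩S3| = 0.
|S2∩S3| = 0.
|S1∩S2∩S3| = 0.
|S1 ∪ S2 ∪ S3| = 61 − 8 + 0 = 53.00.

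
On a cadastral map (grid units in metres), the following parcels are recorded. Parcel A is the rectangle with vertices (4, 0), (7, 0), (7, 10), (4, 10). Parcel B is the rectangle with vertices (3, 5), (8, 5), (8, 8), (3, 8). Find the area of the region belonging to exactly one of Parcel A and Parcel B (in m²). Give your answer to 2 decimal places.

|Parcel A∩Parcel B|: x∈[4,7], y∈[5,8] → 3·3 = 9.
|Parcel A △ Parcel B| = |Parcel A| + |Parcel B| − 2·|Parcel A∩Parcel B| = 30 + 15 − 18 = 27.00.

27.00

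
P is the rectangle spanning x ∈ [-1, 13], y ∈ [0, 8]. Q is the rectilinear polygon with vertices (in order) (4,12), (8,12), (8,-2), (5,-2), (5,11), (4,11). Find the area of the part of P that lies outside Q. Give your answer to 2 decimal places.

|P| = 112, |P∩Q| = 24.
|P ∖ Q| = |P| − |P∩Q| = 112 − 24 = 88.00.

88.00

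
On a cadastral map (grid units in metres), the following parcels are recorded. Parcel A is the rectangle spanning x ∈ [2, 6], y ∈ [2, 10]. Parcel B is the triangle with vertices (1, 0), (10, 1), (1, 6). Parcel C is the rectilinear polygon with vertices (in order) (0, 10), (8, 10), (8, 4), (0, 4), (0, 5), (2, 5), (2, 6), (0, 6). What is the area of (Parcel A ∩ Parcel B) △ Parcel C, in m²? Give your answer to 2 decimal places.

51.58

|Parcel A ∩ Parcel B| = 9.3333.
|(Parcel A ∩ Parcel B) ∩ Parcel C| = 1.8778.
|(Parcel A ∩ Parcel B) △ Parcel C| = 9.3333 + 46 − 3.7556 = 51.58.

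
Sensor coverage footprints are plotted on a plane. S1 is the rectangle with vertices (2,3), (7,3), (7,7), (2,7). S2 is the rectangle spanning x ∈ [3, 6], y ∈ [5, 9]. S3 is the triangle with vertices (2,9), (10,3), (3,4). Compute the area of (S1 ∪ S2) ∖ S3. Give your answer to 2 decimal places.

|S1 ∪ S2| = 26.
|(S1 ∪ S2) ∩ S3| = 13.0429.
|(S1 ∪ S2) ∖ S3| = 26 − 13.0429 = 12.96.

12.96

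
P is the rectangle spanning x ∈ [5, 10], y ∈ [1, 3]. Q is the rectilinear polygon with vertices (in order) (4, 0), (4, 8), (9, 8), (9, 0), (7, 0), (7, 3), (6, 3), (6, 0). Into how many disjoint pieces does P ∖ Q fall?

P ∖ Q splits into 2 disjoint pieces (area 2, area 2).

2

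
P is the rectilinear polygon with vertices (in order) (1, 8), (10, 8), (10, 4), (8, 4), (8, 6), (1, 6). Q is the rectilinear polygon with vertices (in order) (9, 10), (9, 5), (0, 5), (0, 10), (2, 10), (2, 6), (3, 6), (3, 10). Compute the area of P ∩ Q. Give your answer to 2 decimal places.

15.00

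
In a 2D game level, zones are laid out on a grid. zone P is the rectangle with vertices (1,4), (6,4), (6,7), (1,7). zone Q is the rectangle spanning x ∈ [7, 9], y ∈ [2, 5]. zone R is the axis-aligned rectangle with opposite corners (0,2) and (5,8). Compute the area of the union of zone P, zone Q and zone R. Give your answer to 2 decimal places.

39.00

By inclusion–exclusion:
Individual areas: |zone P| = 15, |zone Q| = 6, |zone R| = 30.
|zone P∩zone Q| = 0 (no overlap).
|zone P∩zone R|: x∈[1,5], y∈[4,7] → 4·3 = 12.
|zone Q∩zone R| = 0 (no overlap).
|zone P∩zone Q∩zone R| = 0.
|zone P ∪ zone Q ∪ zone R| = 51 − 12 + 0 = 39.00.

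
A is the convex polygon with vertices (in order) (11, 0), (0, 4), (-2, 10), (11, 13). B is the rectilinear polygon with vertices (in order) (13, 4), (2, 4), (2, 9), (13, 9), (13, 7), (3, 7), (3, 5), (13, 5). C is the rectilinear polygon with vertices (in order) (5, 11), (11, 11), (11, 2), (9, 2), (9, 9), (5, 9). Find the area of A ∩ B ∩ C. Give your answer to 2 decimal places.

6.00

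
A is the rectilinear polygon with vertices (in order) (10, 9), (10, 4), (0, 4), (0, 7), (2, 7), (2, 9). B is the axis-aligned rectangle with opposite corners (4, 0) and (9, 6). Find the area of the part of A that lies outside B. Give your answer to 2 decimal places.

|A| = 46, |A∩B| = 10.
|A ∖ B| = |A| − |A∩B| = 46 − 10 = 36.00.

36.00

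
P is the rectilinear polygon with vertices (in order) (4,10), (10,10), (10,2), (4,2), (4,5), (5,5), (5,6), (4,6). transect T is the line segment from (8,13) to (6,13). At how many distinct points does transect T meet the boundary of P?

0

The segment lies entirely outside P and never meets its boundary.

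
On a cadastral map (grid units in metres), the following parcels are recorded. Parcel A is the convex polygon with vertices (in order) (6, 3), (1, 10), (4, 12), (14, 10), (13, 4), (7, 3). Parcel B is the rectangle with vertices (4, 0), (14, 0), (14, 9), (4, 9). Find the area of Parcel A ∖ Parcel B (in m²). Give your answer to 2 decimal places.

|Parcel A| = 79.5, |Parcel A∩Parcel B| = 50.2833.
|Parcel A ∖ Parcel B| = |Parcel A| − |Parcel A∩Parcel B| = 79.5 − 50.2833 = 29.22.

29.22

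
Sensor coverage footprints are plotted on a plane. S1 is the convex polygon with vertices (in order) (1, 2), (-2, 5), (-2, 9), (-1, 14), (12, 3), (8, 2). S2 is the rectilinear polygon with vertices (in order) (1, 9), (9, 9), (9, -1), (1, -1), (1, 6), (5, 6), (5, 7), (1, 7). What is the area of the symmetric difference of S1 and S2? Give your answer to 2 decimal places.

73.91

|S1| = 87.5, |S2| = 76, |S1∩S2| = 44.7946.
|S1 △ S2| = |S1| + |S2| − 2·|S1∩S2| = 87.5 + 76 − 89.5892 = 73.91.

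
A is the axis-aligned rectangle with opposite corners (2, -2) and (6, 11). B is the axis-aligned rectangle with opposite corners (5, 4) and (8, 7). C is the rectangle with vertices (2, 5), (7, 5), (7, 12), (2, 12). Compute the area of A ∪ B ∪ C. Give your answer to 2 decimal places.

67.00

By inclusion–exclusion:
Individual areas: |A| = 52, |B| = 9, |C| = 35.
|A∩B|: x∈[5,6], y∈[4,7] → 1·3 = 3.
|A∩C|: x∈[2,6], y∈[5,11] → 4·6 = 24.
|B∩C|: x∈[5,7], y∈[5,7] → 2·2 = 4.
|A∩B∩C| = 2.
|A ∪ B ∪ C| = 96 − 31 + 2 = 67.00.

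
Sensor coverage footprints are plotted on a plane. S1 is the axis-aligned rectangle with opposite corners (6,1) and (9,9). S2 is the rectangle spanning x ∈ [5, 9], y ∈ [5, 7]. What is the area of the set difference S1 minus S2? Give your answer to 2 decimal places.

|S1∩S2|: x∈[6,9], y∈[5,7] → 3·2 = 6.
|S1| = 24.
|S1 ∖ S2| = |S1| − |S1∩S2| = 24 − 6 = 18.00.

18.00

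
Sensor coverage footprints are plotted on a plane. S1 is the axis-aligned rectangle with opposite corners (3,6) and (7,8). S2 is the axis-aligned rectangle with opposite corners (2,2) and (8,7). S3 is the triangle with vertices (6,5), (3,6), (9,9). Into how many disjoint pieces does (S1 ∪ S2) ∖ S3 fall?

(S1 ∪ S2) ∖ S3 is a single connected region.

1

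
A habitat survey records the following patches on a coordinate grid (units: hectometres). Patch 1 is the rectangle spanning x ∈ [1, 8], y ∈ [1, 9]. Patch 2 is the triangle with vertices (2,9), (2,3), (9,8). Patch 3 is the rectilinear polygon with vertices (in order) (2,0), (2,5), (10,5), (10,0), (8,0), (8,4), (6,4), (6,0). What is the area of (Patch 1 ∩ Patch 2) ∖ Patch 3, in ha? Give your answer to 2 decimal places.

|Patch 1 ∩ Patch 2| = 20.5714.
|(Patch 1 ∩ Patch 2) ∩ Patch 3| = 2.8.
|(Patch 1 ∩ Patch 2) ∖ Patch 3| = 20.5714 − 2.8 = 17.77.

17.77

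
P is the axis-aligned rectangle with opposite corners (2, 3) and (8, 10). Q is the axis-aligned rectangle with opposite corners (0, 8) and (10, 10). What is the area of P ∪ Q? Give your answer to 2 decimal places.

50.00

By inclusion–exclusion:
Individual areas: |P| = 42, |Q| = 20.
|P∩Q|: x∈[2,8], y∈[8,10] → 6·2 = 12.
|P ∪ Q| = 62 − 12 = 50.00.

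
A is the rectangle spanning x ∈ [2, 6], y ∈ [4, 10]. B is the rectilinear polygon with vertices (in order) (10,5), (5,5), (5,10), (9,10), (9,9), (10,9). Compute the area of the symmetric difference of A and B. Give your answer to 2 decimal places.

38.00

|A| = 24, |B| = 24, |A∩B| = 5.
|A △ B| = |A| + |B| − 2·|A∩B| = 24 + 24 − 10 = 38.00.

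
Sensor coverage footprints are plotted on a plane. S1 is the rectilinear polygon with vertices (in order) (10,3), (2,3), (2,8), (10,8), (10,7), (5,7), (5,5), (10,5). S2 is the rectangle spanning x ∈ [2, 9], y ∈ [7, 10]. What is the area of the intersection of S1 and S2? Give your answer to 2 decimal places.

The intersection is the polygon with vertices (2,8), (9,8), (9,7), (5,7), (2,7).
By the shoelace formula its area is 7.00.

7.00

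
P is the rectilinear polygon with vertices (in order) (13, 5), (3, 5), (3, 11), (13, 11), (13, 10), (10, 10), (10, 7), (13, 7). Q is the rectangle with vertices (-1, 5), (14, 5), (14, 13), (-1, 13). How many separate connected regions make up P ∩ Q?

1

P ∩ Q is a single connected region.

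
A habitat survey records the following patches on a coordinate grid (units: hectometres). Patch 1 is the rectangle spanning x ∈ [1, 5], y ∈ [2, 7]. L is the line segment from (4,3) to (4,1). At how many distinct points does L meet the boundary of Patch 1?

1

The segment meets the boundary at (4,2).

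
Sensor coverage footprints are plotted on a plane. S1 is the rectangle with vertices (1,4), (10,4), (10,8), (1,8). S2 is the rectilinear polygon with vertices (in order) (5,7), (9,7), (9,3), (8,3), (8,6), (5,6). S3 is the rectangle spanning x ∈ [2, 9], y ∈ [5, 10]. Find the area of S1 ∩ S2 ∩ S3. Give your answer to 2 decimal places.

5.00

The intersection is the polygon with vertices (8,6), (5,6), (5,7), (9,7), (9,5), (8,5).
By the shoelace formula its area is 5.00.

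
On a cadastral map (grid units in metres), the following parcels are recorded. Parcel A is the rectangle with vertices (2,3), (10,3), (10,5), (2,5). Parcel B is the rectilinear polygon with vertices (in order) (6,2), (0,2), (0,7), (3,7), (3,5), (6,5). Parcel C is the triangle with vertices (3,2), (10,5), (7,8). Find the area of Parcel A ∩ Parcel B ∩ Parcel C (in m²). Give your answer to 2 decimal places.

3.24

The intersection is the polygon with vertices (6,3.286), (5.333,3), (3.667,3), (5,5), (6,5).
By the shoelace formula its area is 3.24.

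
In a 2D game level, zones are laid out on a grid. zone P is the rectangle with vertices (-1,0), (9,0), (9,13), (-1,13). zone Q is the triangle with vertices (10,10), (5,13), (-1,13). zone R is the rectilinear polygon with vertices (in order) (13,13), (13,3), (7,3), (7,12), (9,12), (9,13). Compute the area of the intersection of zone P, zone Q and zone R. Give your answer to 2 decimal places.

1.31

The intersection is the polygon with vertices (7,10.818), (7,11.8), (9,10.6), (9,10.273).
By the shoelace formula its area is 1.31.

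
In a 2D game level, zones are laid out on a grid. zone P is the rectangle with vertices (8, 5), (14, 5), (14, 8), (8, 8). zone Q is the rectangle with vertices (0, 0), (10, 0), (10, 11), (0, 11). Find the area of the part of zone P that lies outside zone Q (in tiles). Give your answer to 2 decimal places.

|zone P∩zone Q|: x∈[8,10], y∈[5,8] → 2·3 = 6.
|zone P| = 18.
|zone P ∖ zone Q| = |zone P| − |zone P∩zone Q| = 18 − 6 = 12.00.

12.00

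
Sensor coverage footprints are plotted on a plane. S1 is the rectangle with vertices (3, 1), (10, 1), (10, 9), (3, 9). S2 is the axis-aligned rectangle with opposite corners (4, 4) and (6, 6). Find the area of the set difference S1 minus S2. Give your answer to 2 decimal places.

|S1∩S2|: x∈[4,6], y∈[4,6] → 2·2 = 4.
|S1| = 56.
|S1 ∖ S2| = |S1| − |S1∩S2| = 56 − 4 = 52.00.

52.00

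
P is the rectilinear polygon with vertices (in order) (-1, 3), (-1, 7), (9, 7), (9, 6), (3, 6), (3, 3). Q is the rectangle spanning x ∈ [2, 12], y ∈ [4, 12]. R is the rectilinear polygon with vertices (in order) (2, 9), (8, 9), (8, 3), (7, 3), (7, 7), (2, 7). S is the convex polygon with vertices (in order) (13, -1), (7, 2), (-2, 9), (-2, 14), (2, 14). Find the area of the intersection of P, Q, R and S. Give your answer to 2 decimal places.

0.50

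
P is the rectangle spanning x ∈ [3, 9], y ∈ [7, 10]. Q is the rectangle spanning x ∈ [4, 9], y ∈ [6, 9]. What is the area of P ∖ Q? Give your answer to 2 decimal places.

8.00

|P∩Q|: x∈[4,9], y∈[7,9] → 5·2 = 10.
|P| = 18.
|P ∖ Q| = |P| − |P∩Q| = 18 − 10 = 8.00.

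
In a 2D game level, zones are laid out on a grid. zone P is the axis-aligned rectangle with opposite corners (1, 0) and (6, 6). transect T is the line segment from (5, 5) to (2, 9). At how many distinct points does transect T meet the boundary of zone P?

1

The segment meets the boundary at (4.25,6).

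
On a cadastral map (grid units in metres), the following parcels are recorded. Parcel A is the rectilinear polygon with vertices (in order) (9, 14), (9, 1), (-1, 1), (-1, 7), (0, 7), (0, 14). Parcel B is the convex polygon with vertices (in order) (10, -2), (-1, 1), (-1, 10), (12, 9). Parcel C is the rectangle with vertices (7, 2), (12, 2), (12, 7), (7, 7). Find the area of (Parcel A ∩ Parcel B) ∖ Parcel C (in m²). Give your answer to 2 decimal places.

73.19

|Parcel A ∩ Parcel B| = 83.1923.
|(Parcel A ∩ Parcel B) ∩ Parcel C| = 10.
|(Parcel A ∩ Parcel B) ∖ Parcel C| = 83.1923 − 10 = 73.19.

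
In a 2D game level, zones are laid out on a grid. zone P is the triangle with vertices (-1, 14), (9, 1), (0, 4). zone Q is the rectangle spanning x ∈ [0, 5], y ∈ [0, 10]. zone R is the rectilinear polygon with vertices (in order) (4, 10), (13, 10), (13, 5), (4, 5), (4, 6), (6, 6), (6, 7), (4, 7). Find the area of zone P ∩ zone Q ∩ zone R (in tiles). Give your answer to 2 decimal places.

1.10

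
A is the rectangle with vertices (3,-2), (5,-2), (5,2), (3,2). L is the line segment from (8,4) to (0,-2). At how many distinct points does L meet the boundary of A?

2

The segment meets the boundary at (3,0.25), (5,1.75).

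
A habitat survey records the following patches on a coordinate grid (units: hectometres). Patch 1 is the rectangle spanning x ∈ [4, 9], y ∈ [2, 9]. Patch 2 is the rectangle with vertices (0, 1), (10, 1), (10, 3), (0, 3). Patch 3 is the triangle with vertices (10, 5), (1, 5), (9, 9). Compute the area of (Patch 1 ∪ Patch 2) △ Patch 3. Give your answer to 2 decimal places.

40.50

|Patch 1 ∪ Patch 2| = 50.
|(Patch 1 ∪ Patch 2) ∩ Patch 3| = 13.75.
|(Patch 1 ∪ Patch 2) △ Patch 3| = 50 + 18 − 27.5 = 40.50.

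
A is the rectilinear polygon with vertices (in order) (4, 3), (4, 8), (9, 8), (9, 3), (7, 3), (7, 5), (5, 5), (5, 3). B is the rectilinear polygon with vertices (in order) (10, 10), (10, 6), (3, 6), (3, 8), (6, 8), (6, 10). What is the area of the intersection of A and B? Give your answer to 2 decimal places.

The intersection is the polygon with vertices (4,8), (6,8), (9,8), (9,6), (4,6).
By the shoelace formula its area is 10.00.

10.00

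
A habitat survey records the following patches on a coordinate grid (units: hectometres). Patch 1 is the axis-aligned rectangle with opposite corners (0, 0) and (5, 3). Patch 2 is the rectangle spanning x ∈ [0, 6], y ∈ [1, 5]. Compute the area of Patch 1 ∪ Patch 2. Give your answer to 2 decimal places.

29.00

By inclusion–exclusion:
Individual areas: |Patch 1| = 15, |Patch 2| = 24.
|Patch 1∩Patch 2|: x∈[0,5], y∈[1,3] → 5·2 = 10.
|Patch 1 ∪ Patch 2| = 39 − 10 = 29.00.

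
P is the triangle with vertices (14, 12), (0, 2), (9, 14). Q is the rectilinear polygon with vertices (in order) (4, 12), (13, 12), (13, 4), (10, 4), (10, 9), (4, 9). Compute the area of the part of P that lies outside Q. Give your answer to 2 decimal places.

|P| = 39, |P∩Q| = 16.2179.
|P ∖ Q| = |P| − |P∩Q| = 39 − 16.2179 = 22.78.

22.78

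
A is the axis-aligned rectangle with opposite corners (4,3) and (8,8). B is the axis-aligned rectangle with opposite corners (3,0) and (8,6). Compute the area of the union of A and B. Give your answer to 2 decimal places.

By inclusion–exclusion:
Individual areas: |A| = 20, |B| = 30.
|A∩B|: x∈[4,8], y∈[3,6] → 4·3 = 12.
|A ∪ B| = 50 − 12 = 38.00.

38.00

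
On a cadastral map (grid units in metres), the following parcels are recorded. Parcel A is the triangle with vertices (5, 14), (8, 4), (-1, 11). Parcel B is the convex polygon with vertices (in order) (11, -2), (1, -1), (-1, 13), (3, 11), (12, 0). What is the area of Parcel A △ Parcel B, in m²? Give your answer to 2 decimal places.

|Parcel A| = 34.5, |Parcel B| = 101.5, |Parcel A∩Parcel B| = 17.9803.
|Parcel A △ Parcel B| = |Parcel A| + |Parcel B| − 2·|Parcel A∩Parcel B| = 34.5 + 101.5 − 35.9607 = 100.04.

100.04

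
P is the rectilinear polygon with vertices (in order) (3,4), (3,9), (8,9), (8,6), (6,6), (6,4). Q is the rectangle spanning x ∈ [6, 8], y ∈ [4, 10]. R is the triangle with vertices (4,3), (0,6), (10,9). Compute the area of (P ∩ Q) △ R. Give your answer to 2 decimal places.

|P ∩ Q| = 6.
|(P ∩ Q) ∩ R| = 3.7.
|(P ∩ Q) △ R| = 6 + 21 − 7.4 = 19.60.

19.60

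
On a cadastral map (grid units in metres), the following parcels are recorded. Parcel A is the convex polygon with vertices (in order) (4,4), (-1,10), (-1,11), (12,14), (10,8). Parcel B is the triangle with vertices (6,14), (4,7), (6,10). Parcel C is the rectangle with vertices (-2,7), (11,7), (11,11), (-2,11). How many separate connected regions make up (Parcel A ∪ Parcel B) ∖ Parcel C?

2

(Parcel A ∪ Parcel B) ∖ Parcel C splits into 2 disjoint pieces (area 18.2932, area 10.5).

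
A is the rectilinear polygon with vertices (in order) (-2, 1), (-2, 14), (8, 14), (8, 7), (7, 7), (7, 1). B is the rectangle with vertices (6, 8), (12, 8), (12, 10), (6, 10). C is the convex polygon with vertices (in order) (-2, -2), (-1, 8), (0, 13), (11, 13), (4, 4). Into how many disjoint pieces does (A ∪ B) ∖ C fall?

2

(A ∪ B) ∖ C splits into 2 disjoint pieces (area 22.05, area 28.5).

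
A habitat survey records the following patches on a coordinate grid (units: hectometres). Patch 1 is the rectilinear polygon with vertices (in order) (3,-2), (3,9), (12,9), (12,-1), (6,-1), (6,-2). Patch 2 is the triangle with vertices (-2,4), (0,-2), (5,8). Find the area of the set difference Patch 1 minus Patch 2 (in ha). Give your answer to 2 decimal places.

|Patch 1| = 93, |Patch 1∩Patch 2| = 2.8571.
|Patch 1 ∖ Patch 2| = |Patch 1| − |Patch 1∩Patch 2| = 93 − 2.8571 = 90.14.

90.14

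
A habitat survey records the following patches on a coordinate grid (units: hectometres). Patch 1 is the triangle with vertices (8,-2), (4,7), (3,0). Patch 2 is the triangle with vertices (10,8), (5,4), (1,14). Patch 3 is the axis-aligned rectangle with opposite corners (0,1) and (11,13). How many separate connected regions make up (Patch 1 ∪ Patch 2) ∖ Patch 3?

(Patch 1 ∪ Patch 2) ∖ Patch 3 splits into 2 disjoint pieces (area 7.9286, area 0.55).

2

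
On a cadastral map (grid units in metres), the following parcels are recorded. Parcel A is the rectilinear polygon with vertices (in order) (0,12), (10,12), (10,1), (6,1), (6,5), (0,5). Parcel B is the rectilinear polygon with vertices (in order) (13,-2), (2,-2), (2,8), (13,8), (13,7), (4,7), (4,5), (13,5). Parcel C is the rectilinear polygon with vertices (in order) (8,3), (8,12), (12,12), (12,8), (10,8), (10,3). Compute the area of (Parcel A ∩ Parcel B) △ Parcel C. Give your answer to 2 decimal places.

42.00

|Parcel A ∩ Parcel B| = 28.
|(Parcel A ∩ Parcel B) ∩ Parcel C| = 6.
|(Parcel A ∩ Parcel B) △ Parcel C| = 28 + 26 − 12 = 42.00.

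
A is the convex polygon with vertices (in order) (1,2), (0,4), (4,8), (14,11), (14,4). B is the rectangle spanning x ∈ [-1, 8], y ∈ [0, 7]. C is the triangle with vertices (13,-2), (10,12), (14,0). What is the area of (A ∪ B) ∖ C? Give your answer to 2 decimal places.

|A ∪ B| = 109.2692.
|(A ∪ B) ∩ C| = 3.8224.
|(A ∪ B) ∖ C| = 109.2692 − 3.8224 = 105.45.

105.45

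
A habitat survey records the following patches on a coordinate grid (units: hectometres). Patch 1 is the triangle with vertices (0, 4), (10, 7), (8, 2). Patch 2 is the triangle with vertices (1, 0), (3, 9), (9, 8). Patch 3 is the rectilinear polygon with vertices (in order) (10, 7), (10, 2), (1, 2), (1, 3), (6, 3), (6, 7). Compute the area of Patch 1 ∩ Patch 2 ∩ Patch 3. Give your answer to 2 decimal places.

0.46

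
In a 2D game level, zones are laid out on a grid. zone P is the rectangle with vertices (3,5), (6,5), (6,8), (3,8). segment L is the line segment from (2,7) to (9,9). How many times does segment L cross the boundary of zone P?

The segment meets the boundary at (5.5,8), (3,7.286).

2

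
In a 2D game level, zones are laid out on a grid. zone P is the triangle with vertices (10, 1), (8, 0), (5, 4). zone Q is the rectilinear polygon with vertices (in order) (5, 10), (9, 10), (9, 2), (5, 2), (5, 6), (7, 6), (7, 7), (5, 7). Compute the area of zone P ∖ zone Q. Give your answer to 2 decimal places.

|zone P| = 5.5, |zone P∩zone Q| = 1.8333.
|zone P ∖ zone Q| = |zone P| − |zone P∩zone Q| = 5.5 − 1.8333 = 3.67.

3.67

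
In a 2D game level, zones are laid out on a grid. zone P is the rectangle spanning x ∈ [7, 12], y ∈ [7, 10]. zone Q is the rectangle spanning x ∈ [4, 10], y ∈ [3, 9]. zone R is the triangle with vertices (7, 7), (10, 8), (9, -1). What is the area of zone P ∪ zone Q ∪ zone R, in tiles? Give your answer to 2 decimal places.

47.89

By inclusion–exclusion:
Individual areas: |zone P| = 15, |zone Q| = 36, |zone R| = 13.
|zone P∩zone Q|: x∈[7,10], y∈[7,9] → 3·2 = 6.
|zone P∩zone R| = 1.4444.
|zone Q∩zone R| = 10.1111.
|zone P∩zone Q∩zone R| = 1.4444.
|zone P ∪ zone Q ∪ zone R| = 64 − 17.5556 + 1.4444 = 47.89.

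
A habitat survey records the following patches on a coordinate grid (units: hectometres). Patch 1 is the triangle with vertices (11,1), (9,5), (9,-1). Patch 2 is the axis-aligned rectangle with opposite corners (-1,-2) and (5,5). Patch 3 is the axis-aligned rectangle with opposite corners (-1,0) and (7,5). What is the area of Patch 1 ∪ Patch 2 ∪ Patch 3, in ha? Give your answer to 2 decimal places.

By inclusion–exclusion:
Individual areas: |Patch 1| = 6, |Patch 2| = 42, |Patch 3| = 40.
|Patch 1∩Patch 2| = 0.
|Patch 1∩Patch 3| = 0.
|Patch 2∩Patch 3|: x∈[-1,5], y∈[0,5] → 6·5 = 30.
|Patch 1∩Patch 2∩Patch 3| = 0.
|Patch 1 ∪ Patch 2 ∪ Patch 3| = 88 − 30 + 0 = 58.00.

58.00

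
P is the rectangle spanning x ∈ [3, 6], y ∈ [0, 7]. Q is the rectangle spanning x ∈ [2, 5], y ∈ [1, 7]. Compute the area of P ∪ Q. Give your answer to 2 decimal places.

27.00

By inclusion–exclusion:
Individual areas: |P| = 21, |Q| = 18.
|P∩Q|: x∈[3,5], y∈[1,7] → 2·6 = 12.
|P ∪ Q| = 39 − 12 = 27.00.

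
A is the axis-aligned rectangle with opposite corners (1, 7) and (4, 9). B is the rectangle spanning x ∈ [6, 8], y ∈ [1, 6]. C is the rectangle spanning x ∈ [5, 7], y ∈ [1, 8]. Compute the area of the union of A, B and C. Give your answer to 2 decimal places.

25.00

By inclusion–exclusion:
Individual areas: |A| = 6, |B| = 10, |C| = 14.
|A∩B| = 0 (no overlap).
|A∩C| = 0 (no overlap).
|B∩C|: x∈[6,7], y∈[1,6] → 1·5 = 5.
|A∩B∩C| = 0.
|A ∪ B ∪ C| = 30 − 5 + 0 = 25.00.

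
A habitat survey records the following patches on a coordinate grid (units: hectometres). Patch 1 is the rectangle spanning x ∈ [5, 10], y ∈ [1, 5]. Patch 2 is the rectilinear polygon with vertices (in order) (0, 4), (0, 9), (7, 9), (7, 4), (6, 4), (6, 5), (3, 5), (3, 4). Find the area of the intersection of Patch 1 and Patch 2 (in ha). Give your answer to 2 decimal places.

1.00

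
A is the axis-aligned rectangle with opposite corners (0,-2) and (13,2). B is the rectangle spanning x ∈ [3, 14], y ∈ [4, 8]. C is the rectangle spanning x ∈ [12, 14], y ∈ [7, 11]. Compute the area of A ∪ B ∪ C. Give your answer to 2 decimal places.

By inclusion–exclusion:
Individual areas: |A| = 52, |B| = 44, |C| = 8.
|A∩B| = 0 (no overlap).
|A∩C| = 0 (no overlap).
|B∩C|: x∈[12,14], y∈[7,8] → 2·1 = 2.
|A∩B∩C| = 0.
|A ∪ B ∪ C| = 104 − 2 + 0 = 102.00.

102.00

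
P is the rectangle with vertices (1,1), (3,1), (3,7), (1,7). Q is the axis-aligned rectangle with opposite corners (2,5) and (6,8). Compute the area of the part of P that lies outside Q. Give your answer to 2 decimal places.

|P∩Q|: x∈[2,3], y∈[5,7] → 1·2 = 2.
|P| = 12.
|P ∖ Q| = |P| − |P∩Q| = 12 − 2 = 10.00.

10.00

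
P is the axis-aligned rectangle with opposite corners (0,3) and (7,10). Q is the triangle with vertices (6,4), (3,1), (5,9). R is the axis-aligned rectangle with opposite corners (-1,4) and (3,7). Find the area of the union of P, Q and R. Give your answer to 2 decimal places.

By inclusion–exclusion:
Individual areas: |P| = 49, |Q| = 9, |R| = 12.
|P∩Q| = 7.5.
|P∩R|: x∈[0,3], y∈[4,7] → 3·3 = 9.
|Q∩R| = 0.
|P∩Q∩R| = 0.
|P ∪ Q ∪ R| = 70 − 16.5 + 0 = 53.50.

53.50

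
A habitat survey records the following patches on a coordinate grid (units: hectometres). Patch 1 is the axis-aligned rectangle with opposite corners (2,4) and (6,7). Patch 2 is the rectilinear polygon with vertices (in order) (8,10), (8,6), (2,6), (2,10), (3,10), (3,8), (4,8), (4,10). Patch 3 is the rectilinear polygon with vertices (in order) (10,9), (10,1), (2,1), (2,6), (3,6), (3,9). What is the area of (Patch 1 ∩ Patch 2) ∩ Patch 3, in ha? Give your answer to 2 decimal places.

|Patch 1 ∩ Patch 2| = 4.
|(Patch 1 ∩ Patch 2) ∩ Patch 3| = 3.00.

3.00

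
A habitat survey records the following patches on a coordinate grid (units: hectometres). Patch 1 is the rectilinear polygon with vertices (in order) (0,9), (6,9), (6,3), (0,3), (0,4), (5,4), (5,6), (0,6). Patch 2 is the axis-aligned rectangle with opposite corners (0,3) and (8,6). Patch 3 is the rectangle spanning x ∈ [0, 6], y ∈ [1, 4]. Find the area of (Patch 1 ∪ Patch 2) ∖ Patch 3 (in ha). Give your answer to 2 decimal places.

36.00

|Patch 1 ∪ Patch 2| = 42.
|(Patch 1 ∪ Patch 2) ∩ Patch 3| = 6.
|(Patch 1 ∪ Patch 2) ∖ Patch 3| = 42 − 6 = 36.00.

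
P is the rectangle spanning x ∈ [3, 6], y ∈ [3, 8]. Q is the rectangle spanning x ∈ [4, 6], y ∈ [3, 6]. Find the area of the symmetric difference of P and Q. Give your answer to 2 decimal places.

|P∩Q|: x∈[4,6], y∈[3,6] → 2·3 = 6.
|P △ Q| = |P| + |Q| − 2·|P∩Q| = 15 + 6 − 12 = 9.00.

9.00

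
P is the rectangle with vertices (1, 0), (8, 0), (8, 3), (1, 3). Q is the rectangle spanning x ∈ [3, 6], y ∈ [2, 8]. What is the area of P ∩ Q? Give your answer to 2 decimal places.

|P∩Q|: x∈[3,6], y∈[2,3] → 3·1 = 3.

3.00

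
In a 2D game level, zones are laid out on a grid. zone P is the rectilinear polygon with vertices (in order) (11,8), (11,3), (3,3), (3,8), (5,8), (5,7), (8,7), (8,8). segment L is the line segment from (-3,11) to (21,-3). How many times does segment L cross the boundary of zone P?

The segment meets the boundary at (10.714,3), (3,7.5).

2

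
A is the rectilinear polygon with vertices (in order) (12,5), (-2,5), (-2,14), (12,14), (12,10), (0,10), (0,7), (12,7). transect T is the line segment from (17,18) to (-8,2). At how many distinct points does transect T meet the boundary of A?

4

The segment meets the boundary at (-2,5.84), (4.5,10), (10.75,14), (0,7.12).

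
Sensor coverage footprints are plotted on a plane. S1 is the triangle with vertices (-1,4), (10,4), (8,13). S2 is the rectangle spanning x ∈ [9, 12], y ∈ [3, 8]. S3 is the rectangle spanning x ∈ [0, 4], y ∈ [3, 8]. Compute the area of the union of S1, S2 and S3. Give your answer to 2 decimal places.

70.78

By inclusion–exclusion:
Individual areas: |S1| = 49.5, |S2| = 15, |S3| = 20.
|S1∩S2| = 2.2222.
|S1∩S3| = 11.5.
|S2∩S3| = 0 (no overlap).
|S1∩S2∩S3| = 0.
|S1 ∪ S2 ∪ S3| = 84.5 − 13.7222 + 0 = 70.78.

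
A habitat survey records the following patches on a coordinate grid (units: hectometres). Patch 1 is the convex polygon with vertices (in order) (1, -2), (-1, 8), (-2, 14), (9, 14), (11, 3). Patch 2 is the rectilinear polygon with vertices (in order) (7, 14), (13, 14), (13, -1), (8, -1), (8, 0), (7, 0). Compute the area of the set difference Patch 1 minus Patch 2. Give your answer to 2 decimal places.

112.00

|Patch 1| = 149, |Patch 1∩Patch 2| = 37.
|Patch 1 ∖ Patch 2| = |Patch 1| − |Patch 1∩Patch 2| = 149 − 37 = 112.00.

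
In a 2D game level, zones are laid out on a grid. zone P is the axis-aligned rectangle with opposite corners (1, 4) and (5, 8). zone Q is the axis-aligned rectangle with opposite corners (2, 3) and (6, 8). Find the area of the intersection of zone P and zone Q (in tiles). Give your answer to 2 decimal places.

|zone P∩zone Q|: x∈[2,5], y∈[4,8] → 3·4 = 12.

12.00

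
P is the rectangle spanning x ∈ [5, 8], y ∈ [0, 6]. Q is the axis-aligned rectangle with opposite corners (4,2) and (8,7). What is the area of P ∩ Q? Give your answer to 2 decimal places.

|P∩Q|: x∈[5,8], y∈[2,6] → 3·4 = 12.

12.00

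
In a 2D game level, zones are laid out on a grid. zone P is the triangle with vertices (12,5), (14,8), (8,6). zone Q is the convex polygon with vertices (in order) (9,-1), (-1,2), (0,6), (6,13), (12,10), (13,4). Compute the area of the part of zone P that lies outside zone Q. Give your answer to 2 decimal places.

1.23

|zone P| = 7, |zone P∩zone Q| = 5.7719.
|zone P ∖ zone Q| = |zone P| − |zone P∩zone Q| = 7 − 5.7719 = 1.23.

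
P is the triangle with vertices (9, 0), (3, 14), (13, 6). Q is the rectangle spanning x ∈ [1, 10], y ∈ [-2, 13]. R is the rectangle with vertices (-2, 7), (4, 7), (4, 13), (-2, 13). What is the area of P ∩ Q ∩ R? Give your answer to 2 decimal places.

The intersection is the polygon with vertices (4,13), (4,11.667), (3.429,13).
By the shoelace formula its area is 0.38.

0.38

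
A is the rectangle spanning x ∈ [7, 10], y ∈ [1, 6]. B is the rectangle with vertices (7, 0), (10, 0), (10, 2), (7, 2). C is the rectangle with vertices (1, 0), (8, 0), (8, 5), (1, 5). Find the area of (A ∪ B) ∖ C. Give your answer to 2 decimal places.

13.00

|A ∪ B| = 18.
|(A ∪ B) ∩ C| = 5.
|(A ∪ B) ∖ C| = 18 − 5 = 13.00.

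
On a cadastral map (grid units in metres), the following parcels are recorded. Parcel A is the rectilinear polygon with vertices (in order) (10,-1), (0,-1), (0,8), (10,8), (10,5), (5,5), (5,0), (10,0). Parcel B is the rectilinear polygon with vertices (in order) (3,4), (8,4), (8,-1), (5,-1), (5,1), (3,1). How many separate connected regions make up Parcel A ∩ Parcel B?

2

Parcel A ∩ Parcel B splits into 2 disjoint pieces (area 3, area 6).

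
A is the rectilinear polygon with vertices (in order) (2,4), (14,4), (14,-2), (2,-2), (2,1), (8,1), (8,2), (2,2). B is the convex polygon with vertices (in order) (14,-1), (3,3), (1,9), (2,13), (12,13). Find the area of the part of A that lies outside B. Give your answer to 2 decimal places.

|A| = 66, |A∩B| = 30.4605.
|A ∖ B| = |A| − |A∩B| = 66 − 30.4605 = 35.54.

35.54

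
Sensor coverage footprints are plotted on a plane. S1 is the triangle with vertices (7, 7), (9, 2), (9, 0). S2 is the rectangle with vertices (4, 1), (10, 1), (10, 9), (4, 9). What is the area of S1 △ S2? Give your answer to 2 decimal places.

46.29

|S1| = 2, |S2| = 48, |S1∩S2| = 1.8571.
|S1 △ S2| = |S1| + |S2| − 2·|S1∩S2| = 2 + 48 − 3.7143 = 46.29.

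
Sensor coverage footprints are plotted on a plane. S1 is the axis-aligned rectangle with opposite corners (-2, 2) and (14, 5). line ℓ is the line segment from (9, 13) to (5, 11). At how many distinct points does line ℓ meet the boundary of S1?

0

The segment lies entirely outside S1 and never meets its boundary.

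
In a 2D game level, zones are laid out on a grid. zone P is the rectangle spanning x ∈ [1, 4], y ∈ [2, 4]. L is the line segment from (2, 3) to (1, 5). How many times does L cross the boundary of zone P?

The segment meets the boundary at (1.5,4).

1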